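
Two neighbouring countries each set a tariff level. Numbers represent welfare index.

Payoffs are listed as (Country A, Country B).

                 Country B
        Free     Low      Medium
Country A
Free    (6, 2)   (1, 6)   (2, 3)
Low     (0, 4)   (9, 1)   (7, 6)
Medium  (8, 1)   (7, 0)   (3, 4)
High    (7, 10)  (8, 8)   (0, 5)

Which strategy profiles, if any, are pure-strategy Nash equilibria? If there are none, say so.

Check each profile: it is a Nash equilibrium iff no player can strictly gain by switching unilaterally.
(Free, Free): Country A can switch to Medium (6 → 8). Not NE.
(Free, Low): Country A can switch to Low (1 → 9). Not NE.
(Free, Medium): Country A can switch to Low (2 → 7). Not NE.
(Low, Free): Country A can switch to Free (0 → 6). Not NE.
(Low, Low): Country B can switch to Free (1 → 4). Not NE.
(Low, Medium): Country A gets 7, best alternative 3; Country B gets 6, best alternative 4. No profitable deviation — NE.
(Medium, Free): Country B can switch to Medium (1 → 4). Not NE.
(Medium, Low): Country A can switch to Low (7 → 9). Not NE.
(Medium, Medium): Country A can switch to Low (3 → 7). Not NE.
(High, Free): Country A can switch to Medium (7 → 8). Not NE.
(High, Low): Country A can switch to Low (8 → 9). Not NE.
(High, Medium): Country A can switch to Free (0 → 2). Not NE.

The unique pure-strategy Nash equilibrium is (Low, Medium).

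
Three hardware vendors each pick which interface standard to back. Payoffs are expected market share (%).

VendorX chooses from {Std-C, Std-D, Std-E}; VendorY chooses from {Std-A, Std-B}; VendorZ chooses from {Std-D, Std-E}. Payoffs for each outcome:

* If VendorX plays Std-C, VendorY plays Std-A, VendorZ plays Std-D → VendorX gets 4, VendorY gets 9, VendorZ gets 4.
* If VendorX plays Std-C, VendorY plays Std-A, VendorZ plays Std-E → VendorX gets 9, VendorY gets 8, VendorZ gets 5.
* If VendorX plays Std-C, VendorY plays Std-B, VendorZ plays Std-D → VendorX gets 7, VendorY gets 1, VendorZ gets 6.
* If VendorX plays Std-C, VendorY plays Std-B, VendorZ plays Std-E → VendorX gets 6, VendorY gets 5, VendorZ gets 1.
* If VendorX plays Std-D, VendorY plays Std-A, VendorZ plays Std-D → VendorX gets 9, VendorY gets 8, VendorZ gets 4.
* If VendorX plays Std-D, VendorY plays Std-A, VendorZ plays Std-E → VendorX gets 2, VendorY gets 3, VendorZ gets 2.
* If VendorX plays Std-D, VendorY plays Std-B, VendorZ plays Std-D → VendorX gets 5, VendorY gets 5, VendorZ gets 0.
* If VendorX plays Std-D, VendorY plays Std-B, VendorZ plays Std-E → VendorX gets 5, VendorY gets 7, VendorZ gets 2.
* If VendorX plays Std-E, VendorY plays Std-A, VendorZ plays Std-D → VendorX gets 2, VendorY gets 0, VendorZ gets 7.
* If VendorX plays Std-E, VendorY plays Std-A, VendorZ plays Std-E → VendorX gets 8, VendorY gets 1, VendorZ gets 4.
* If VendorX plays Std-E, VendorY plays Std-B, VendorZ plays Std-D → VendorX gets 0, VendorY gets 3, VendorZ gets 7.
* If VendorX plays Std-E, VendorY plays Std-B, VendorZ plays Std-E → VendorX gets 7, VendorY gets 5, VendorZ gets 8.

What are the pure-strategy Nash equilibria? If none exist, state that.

Check each profile: it is a Nash equilibrium iff no player can strictly gain by switching unilaterally.
(Std-C, Std-A, Std-D): VendorX can switch to Std-D (4 → 9). Not NE.
(Std-C, Std-A, Std-E): VendorX gets 9, best alternative 8; VendorY gets 8, best alternative 5; VendorZ gets 5, best alternative 4. No profitable deviation — NE.
(Std-C, Std-B, Std-D): VendorY can switch to Std-A (1 → 9). Not NE.
(Std-C, Std-B, Std-E): VendorX can switch to Std-E (6 → 7). Not NE.
(Std-D, Std-A, Std-D): VendorX gets 9, best alternative 4; VendorY gets 8, best alternative 5; VendorZ gets 4, best alternative 2. No profitable deviation — NE.
(Std-D, Std-A, Std-E): VendorX can switch to Std-C (2 → 9). Not NE.
(Std-D, Std-B, Std-D): VendorX can switch to Std-C (5 → 7). Not NE.
(Std-D, Std-B, Std-E): VendorX can switch to Std-C (5 → 6). Not NE.
(Std-E, Std-A, Std-D): VendorX can switch to Std-C (2 → 4). Not NE.
(Std-E, Std-A, Std-E): VendorX can switch to Std-C (8 → 9). Not NE.
(Std-E, Std-B, Std-D): VendorX can switch to Std-C (0 → 7). Not NE.
(Std-E, Std-B, Std-E): VendorX gets 7, best alternative 6; VendorY gets 5, best alternative 1; VendorZ gets 8, best alternative 7. No profitable deviation — NE.

(Std-C, Std-A, Std-E); (Std-D, Std-A, Std-D); (Std-E, Std-B, Std-E)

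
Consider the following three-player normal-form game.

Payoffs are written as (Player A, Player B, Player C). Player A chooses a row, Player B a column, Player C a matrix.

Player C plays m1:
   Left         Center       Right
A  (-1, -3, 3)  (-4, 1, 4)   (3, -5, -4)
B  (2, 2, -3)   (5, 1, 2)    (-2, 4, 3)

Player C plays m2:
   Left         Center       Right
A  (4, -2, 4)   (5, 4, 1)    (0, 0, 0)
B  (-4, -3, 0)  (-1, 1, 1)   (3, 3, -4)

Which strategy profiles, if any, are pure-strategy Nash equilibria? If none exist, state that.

This game has no pure Nash equilibrium.

(A, Left, m1): Player A can switch to B (-1 → 2). Not NE.
(A, Left, m2): Player B can switch to Center (-2 → 4). Not NE.
(A, Center, m1): Player A can switch to B (-4 → 5). Not NE.
(A, Center, m2): Player C can switch to m1 (1 → 4). Not NE.
(A, Right, m1): Player B can switch to Left (-5 → -3). Not NE.
(A, Right, m2): Player A can switch to B (0 → 3). Not NE.
(The remaining 6 profiles each have a profitable deviation by the same check.)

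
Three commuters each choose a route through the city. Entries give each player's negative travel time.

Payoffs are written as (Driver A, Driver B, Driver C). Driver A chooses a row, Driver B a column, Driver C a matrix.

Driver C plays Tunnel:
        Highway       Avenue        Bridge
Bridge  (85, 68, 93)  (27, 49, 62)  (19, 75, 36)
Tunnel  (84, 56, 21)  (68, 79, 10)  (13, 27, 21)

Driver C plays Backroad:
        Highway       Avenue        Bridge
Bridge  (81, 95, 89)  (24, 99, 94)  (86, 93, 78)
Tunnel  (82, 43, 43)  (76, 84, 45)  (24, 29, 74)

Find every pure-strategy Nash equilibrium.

For each player, find the best response to each opponent profile; mutual best responses are the pure NE.
Driver A against (Highway, Tunnel): payoffs 85, 84 → best response Bridge.
Driver A against (Highway, Backroad): payoffs 81, 82 → best response Tunnel.
Driver A against (Avenue, Tunnel): payoffs 27, 68 → best response Tunnel.
Driver A against (Avenue, Backroad): payoffs 24, 76 → best response Tunnel.
Driver A against (Bridge, Tunnel): payoffs 19, 13 → best response Bridge.
Driver A against (Bridge, Backroad): payoffs 86, 24 → best response Bridge.
Driver B against (Bridge, Tunnel): payoffs 68, 49, 75 → best response Bridge.
Driver B against (Bridge, Backroad): payoffs 95, 99, 93 → best response Avenue.
Driver B against (Tunnel, Tunnel): payoffs 56, 79, 27 → best response Avenue.
Driver B against (Tunnel, Backroad): payoffs 43, 84, 29 → best response Avenue.
Driver C against (Bridge, Highway): payoffs 93, 89 → best response Tunnel.
Driver C against (Bridge, Avenue): payoffs 62, 94 → best response Backroad.
Driver C against (Bridge, Bridge): payoffs 36, 78 → best response Backroad.
Driver C against (Tunnel, Highway): payoffs 21, 43 → best response Backroad.
Driver C against (Tunnel, Avenue): payoffs 10, 45 → best response Backroad.
Driver C against (Tunnel, Bridge): payoffs 21, 74 → best response Backroad.
Mutual best responses: (Tunnel, Avenue, Backroad).

(Tunnel, Avenue, Backroad)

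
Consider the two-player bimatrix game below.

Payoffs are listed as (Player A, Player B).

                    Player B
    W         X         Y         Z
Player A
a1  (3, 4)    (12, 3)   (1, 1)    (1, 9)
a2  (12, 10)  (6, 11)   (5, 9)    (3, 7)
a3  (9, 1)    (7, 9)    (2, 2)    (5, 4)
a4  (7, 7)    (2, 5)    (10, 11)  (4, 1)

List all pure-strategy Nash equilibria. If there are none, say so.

(a4, Y)

(a1, W): Player A can switch to a2 (3 → 12). Not NE.
(a1, X): Player B can switch to W (3 → 4). Not NE.
(a1, Y): Player A can switch to a2 (1 → 5). Not NE.
(a1, Z): Player A can switch to a2 (1 → 3). Not NE.
(a2, W): Player B can switch to X (10 → 11). Not NE.
(a2, X): Player A can switch to a1 (6 → 12). Not NE.
(a2, Y): Player A can switch to a4 (5 → 10). Not NE.
(a2, Z): Player A can switch to a3 (3 → 5). Not NE.
(a4, Y): Player A gets 10, best alternative 5; Player B gets 11, best alternative 7. No profitable deviation — NE.
(The remaining 7 profiles each have a profitable deviation by the same check.)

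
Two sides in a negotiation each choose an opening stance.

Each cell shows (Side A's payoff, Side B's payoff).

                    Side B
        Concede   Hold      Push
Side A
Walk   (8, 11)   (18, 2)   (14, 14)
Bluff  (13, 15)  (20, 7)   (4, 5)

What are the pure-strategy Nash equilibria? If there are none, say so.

Pure-strategy Nash equilibria: (Walk, Push); (Bluff, Concede)

Side A against Concede: payoffs 8, 13 → best response Bluff.
Side A against Hold: payoffs 18, 20 → best response Bluff.
Side A against Push: payoffs 14, 4 → best response Walk.
Side B against Walk: payoffs 11, 2, 14 → best response Push.
Side B against Bluff: payoffs 15, 7, 5 → best response Concede.
Mutual best responses: (Walk, Push); (Bluff, Concede).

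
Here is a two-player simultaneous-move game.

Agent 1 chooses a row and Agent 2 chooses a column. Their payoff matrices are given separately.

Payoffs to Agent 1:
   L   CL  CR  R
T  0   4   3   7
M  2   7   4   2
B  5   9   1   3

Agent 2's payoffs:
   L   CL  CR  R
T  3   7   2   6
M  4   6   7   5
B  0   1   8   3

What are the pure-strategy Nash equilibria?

Agent 1 against L: payoffs 0, 2, 5 → best response B.
Agent 1 against CL: payoffs 4, 7, 9 → best response B.
Agent 1 against CR: payoffs 3, 4, 1 → best response M.
Agent 1 against R: payoffs 7, 2, 3 → best response T.
Agent 2 against T: payoffs 3, 7, 2, 6 → best response CL.
Agent 2 against M: payoffs 4, 6, 7, 5 → best response CR.
Agent 2 against B: payoffs 0, 1, 8, 3 → best response CR.
Mutual best responses: (M, CR).

(M, CR)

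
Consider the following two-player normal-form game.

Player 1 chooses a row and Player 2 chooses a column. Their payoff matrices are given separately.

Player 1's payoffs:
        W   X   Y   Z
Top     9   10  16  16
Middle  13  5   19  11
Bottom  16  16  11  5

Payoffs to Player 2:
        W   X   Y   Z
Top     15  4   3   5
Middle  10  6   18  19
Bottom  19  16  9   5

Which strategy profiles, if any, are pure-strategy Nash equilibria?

For each player, find the best response to each opponent profile; mutual best responses are the pure NE.
Player 1 against W: payoffs 9, 13, 16 → best response Bottom.
Player 1 against X: payoffs 10, 5, 16 → best response Bottom.
Player 1 against Y: payoffs 16, 19, 11 → best response Middle.
Player 1 against Z: payoffs 16, 11, 5 → best response Top.
Player 2 against Top: payoffs 15, 4, 3, 5 → best response W.
Player 2 against Middle: payoffs 10, 6, 18, 19 → best response Z.
Player 2 against Bottom: payoffs 19, 16, 9, 5 → best response W.
Mutual best responses: (Bottom, W).

The unique pure-strategy Nash equilibrium is (Bottom, W).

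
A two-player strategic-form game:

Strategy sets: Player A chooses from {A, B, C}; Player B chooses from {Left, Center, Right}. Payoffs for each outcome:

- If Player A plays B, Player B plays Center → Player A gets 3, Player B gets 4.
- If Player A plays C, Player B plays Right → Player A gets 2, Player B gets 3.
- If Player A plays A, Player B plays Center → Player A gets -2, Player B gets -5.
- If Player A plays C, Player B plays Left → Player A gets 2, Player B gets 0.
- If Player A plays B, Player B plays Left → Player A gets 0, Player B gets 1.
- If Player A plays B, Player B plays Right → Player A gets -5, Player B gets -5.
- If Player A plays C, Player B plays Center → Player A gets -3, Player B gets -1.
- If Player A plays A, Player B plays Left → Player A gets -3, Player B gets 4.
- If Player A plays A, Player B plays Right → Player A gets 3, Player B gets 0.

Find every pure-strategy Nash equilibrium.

Pure NE: (B, Center)

(A, Left): Player A can switch to B (-3 → 0). Not NE.
(A, Center): Player A can switch to B (-2 → 3). Not NE.
(A, Right): Player B can switch to Left (0 → 4). Not NE.
(B, Left): Player A can switch to C (0 → 2). Not NE.
(B, Center): Player A gets 3, best alternative -2; Player B gets 4, best alternative 1. No profitable deviation — NE.
(B, Right): Player A can switch to A (-5 → 3). Not NE.
(C, Left): Player B can switch to Right (0 → 3). Not NE.
(C, Center): Player A can switch to A (-3 → -2). Not NE.
(C, Right): Player A can switch to A (2 → 3). Not NE.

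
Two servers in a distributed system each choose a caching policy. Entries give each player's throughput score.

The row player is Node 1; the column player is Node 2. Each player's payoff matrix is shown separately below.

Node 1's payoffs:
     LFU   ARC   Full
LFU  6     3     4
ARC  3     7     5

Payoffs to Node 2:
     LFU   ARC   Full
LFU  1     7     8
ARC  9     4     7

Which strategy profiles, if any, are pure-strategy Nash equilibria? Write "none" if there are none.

none

Node 1 against LFU: payoffs 6, 3 → best response LFU.
Node 1 against ARC: payoffs 3, 7 → best response ARC.
Node 1 against Full: payoffs 4, 5 → best response ARC.
Node 2 against LFU: payoffs 1, 7, 8 → best response Full.
Node 2 against ARC: payoffs 9, 4, 7 → best response LFU.
No profile is a mutual best response for all players.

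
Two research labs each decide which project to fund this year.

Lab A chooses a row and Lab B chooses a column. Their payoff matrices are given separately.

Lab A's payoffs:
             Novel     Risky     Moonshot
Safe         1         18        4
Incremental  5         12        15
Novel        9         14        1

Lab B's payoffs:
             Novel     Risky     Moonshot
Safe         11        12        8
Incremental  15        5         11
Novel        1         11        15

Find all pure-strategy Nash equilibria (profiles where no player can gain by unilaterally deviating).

(Safe, Novel): Lab A can switch to Incremental (1 → 5). Not NE.
(Safe, Risky): Lab A gets 18, best alternative 14; Lab B gets 12, best alternative 11. No profitable deviation — NE.
(Safe, Moonshot): Lab A can switch to Incremental (4 → 15). Not NE.
(Incremental, Novel): Lab A can switch to Novel (5 → 9). Not NE.
(Incremental, Risky): Lab A can switch to Safe (12 → 18). Not NE.
(Incremental, Moonshot): Lab B can switch to Novel (11 → 15). Not NE.
(Novel, Novel): Lab B can switch to Risky (1 → 11). Not NE.
(Novel, Risky): Lab A can switch to Safe (14 → 18). Not NE.
(Novel, Moonshot): Lab A can switch to Safe (1 → 4). Not NE.

Pure NE: (Safe, Risky)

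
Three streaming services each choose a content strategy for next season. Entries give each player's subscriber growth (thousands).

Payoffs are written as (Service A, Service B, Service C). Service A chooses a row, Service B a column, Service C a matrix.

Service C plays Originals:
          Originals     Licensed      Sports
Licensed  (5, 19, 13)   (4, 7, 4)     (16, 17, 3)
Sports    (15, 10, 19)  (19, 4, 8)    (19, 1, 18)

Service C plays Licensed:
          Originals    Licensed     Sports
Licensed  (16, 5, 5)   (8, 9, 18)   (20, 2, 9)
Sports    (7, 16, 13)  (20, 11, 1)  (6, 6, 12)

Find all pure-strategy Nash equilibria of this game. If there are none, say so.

Service A against (Originals, Originals): payoffs 5, 15 → best response Sports.
Service A against (Originals, Licensed): payoffs 16, 7 → best response Licensed.
Service A against (Licensed, Originals): payoffs 4, 19 → best response Sports.
Service A against (Licensed, Licensed): payoffs 8, 20 → best response Sports.
Service A against (Sports, Originals): payoffs 16, 19 → best response Sports.
Service A against (Sports, Licensed): payoffs 20, 6 → best response Licensed.
Service B against (Licensed, Originals): payoffs 19, 7, 17 → best response Originals.
Service B against (Licensed, Licensed): payoffs 5, 9, 2 → best response Licensed.
Service B against (Sports, Originals): payoffs 10, 4, 1 → best response Originals.
Service B against (Sports, Licensed): payoffs 16, 11, 6 → best response Originals.
Service C against (Licensed, Originals): payoffs 13, 5 → best response Originals.
Service C against (Licensed, Licensed): payoffs 4, 18 → best response Licensed.
Service C against (Licensed, Sports): payoffs 3, 9 → best response Licensed.
Service C against (Sports, Originals): payoffs 19, 13 → best response Originals.
Service C against (Sports, Licensed): payoffs 8, 1 → best response Originals.
Service C against (Sports, Sports): payoffs 18, 12 → best response Originals.
Mutual best responses: (Sports, Originals, Originals).

Pure NE: (Sports, Originals, Originals)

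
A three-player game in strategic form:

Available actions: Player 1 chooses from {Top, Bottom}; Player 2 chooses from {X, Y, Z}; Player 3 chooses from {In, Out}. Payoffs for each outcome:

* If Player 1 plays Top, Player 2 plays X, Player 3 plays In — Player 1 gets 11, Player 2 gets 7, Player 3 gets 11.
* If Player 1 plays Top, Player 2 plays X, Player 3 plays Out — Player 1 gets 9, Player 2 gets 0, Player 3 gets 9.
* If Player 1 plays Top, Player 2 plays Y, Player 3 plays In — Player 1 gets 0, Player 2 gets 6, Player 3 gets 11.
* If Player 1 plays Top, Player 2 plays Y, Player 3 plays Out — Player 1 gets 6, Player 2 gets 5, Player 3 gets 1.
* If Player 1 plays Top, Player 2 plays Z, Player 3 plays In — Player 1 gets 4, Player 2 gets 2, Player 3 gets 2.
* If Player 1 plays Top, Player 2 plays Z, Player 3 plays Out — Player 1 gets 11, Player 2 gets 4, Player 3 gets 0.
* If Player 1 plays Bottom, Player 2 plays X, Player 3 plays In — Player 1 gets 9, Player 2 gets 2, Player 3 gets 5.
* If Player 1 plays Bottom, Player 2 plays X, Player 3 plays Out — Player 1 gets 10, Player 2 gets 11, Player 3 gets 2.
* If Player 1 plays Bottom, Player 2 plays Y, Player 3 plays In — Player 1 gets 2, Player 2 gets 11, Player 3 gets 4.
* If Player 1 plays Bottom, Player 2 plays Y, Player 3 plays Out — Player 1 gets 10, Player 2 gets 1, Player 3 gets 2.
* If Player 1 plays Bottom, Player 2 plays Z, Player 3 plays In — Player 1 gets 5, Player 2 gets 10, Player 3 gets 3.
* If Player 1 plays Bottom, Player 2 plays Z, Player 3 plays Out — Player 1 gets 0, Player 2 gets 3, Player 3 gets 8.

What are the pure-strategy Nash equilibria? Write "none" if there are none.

Mark each player's best response to every combination of opponents' strategies; a profile where every player is best-responding is a pure Nash equilibrium.
Player 1 against (X, In): payoffs 11, 9 → best response Top.
Player 1 against (X, Out): payoffs 9, 10 → best response Bottom.
Player 1 against (Y, In): payoffs 0, 2 → best response Bottom.
Player 1 against (Y, Out): payoffs 6, 10 → best response Bottom.
Player 1 against (Z, In): payoffs 4, 5 → best response Bottom.
Player 1 against (Z, Out): payoffs 11, 0 → best response Top.
Player 2 against (Top, In): payoffs 7, 6, 2 → best response X.
Player 2 against (Top, Out): payoffs 0, 5, 4 → best response Y.
Player 2 against (Bottom, In): payoffs 2, 11, 10 → best response Y.
Player 2 against (Bottom, Out): payoffs 11, 1, 3 → best response X.
Player 3 against (Top, X): payoffs 11, 9 → best response In.
Player 3 against (Top, Y): payoffs 11, 1 → best response In.
Player 3 against (Top, Z): payoffs 2, 0 → best response In.
Player 3 against (Bottom, X): payoffs 5, 2 → best response In.
Player 3 against (Bottom, Y): payoffs 4, 2 → best response In.
Player 3 against (Bottom, Z): payoffs 3, 8 → best response Out.
Mutual best responses: (Top, X, In); (Bottom, Y, In).

(Top, X, In), (Bottom, Y, In)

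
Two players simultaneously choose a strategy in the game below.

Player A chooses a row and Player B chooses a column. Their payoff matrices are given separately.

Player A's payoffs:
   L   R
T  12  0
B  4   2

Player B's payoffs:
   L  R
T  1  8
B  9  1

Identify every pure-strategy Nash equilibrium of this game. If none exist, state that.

Mark each player's best response to every combination of opponents' strategies; a profile where every player is best-responding is a pure Nash equilibrium.
Player A against L: payoffs 12, 4 → best response T.
Player A against R: payoffs 0, 2 → best response B.
Player B against T: payoffs 1, 8 → best response R.
Player B against B: payoffs 9, 1 → best response L.
No profile is a mutual best response for all players.

There is no pure-strategy Nash equilibrium.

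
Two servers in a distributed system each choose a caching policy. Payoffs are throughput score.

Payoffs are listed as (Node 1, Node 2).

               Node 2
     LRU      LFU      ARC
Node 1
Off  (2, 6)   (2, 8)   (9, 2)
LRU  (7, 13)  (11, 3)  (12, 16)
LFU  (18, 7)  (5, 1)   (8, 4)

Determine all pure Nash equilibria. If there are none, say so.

Pure-strategy Nash equilibria: (LRU, ARC), (LFU, LRU)

Node 1 against LRU: payoffs 2, 7, 18 → best response LFU.
Node 1 against LFU: payoffs 2, 11, 5 → best response LRU.
Node 1 against ARC: payoffs 9, 12, 8 → best response LRU.
Node 2 against Off: payoffs 6, 8, 2 → best response LFU.
Node 2 against LRU: payoffs 13, 3, 16 → best response ARC.
Node 2 against LFU: payoffs 7, 1, 4 → best response LRU.
Mutual best responses: (LRU, ARC); (LFU, LRU).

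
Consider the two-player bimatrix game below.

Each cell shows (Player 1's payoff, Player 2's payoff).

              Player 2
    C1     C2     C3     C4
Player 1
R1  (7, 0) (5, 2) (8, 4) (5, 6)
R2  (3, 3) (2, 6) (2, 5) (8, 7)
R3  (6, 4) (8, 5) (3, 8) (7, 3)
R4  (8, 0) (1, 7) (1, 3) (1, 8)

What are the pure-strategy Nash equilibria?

Pure NE: (R2, C4)

Player 1 against C1: payoffs 7, 3, 6, 8 → best response R4.
Player 1 against C2: payoffs 5, 2, 8, 1 → best response R3.
Player 1 against C3: payoffs 8, 2, 3, 1 → best response R1.
Player 1 against C4: payoffs 5, 8, 7, 1 → best response R2.
Player 2 against R1: payoffs 0, 2, 4, 6 → best response C4.
Player 2 against R2: payoffs 3, 6, 5, 7 → best response C4.
Player 2 against R3: payoffs 4, 5, 8, 3 → best response C3.
Player 2 against R4: payoffs 0, 7, 3, 8 → best response C4.
Mutual best responses: (R2, C4).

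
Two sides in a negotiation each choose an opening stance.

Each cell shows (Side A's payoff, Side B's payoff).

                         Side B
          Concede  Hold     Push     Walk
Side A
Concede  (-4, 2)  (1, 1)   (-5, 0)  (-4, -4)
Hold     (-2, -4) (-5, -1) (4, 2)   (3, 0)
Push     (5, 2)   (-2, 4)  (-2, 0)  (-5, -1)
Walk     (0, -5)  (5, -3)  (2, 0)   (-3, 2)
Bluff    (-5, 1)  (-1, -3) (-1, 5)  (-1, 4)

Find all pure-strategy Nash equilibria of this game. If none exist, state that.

Pure NE: (Hold, Push)

For each strategy profile, look for a profitable unilateral deviation.
(Concede, Concede): Side A can switch to Hold (-4 → -2). Not NE.
(Concede, Hold): Side A can switch to Walk (1 → 5). Not NE.
(Concede, Push): Side A can switch to Hold (-5 → 4). Not NE.
(Concede, Walk): Side A can switch to Hold (-4 → 3). Not NE.
(Hold, Concede): Side A can switch to Push (-2 → 5). Not NE.
(Hold, Hold): Side A can switch to Concede (-5 → 1). Not NE.
(Hold, Push): Side A gets 4, best alternative 2; Side B gets 2, best alternative 0. No profitable deviation — NE.
(The remaining 13 profiles each have a profitable deviation by the same check.)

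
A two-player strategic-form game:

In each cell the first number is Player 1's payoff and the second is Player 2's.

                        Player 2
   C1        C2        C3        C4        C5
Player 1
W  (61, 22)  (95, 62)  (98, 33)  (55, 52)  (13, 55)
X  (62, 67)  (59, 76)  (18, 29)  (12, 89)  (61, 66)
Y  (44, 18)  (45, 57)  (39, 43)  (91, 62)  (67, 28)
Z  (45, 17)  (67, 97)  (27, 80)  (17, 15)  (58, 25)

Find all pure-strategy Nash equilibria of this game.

(W, C2), (Y, C4)

For each strategy profile, look for a profitable unilateral deviation.
(W, C1): Player 1 can switch to X (61 → 62). Not NE.
(W, C2): Player 1 gets 95, best alternative 67; Player 2 gets 62, best alternative 55. No profitable deviation — NE.
(W, C3): Player 2 can switch to C2 (33 → 62). Not NE.
(W, C4): Player 1 can switch to Y (55 → 91). Not NE.
(W, C5): Player 1 can switch to X (13 → 61). Not NE.
(X, C1): Player 2 can switch to C2 (67 → 76). Not NE.
(X, C2): Player 1 can switch to W (59 → 95). Not NE.
(Y, C4): Player 1 gets 91, best alternative 55; Player 2 gets 62, best alternative 57. No profitable deviation — NE.
(The remaining 12 profiles each have a profitable deviation by the same check.)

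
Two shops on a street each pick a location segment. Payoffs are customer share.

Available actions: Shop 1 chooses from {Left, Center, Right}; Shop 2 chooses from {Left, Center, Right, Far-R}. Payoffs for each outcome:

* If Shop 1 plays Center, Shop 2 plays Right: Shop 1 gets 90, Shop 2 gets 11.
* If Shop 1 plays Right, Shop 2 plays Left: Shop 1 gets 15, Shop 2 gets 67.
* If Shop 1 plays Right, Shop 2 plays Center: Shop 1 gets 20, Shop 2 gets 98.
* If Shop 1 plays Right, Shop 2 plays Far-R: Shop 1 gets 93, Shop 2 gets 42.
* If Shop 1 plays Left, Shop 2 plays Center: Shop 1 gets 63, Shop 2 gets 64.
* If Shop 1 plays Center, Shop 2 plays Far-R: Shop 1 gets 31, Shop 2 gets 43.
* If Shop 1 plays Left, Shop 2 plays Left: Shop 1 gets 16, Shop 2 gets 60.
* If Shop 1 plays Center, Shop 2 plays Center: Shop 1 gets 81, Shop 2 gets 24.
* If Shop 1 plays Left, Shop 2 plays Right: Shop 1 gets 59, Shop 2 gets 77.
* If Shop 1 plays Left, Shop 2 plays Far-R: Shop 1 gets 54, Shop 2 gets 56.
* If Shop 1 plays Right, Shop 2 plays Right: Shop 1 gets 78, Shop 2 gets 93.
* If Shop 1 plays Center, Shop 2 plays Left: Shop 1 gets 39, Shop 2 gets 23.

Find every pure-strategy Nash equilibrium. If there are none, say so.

none

(Left, Left): Shop 1 can switch to Center (16 → 39). Not NE.
(Left, Center): Shop 1 can switch to Center (63 → 81). Not NE.
(Left, Right): Shop 1 can switch to Center (59 → 90). Not NE.
(Left, Far-R): Shop 1 can switch to Right (54 → 93). Not NE.
(Center, Left): Shop 2 can switch to Center (23 → 24). Not NE.
(Center, Center): Shop 2 can switch to Far-R (24 → 43). Not NE.
(The remaining 6 profiles each have a profitable deviation by the same check.)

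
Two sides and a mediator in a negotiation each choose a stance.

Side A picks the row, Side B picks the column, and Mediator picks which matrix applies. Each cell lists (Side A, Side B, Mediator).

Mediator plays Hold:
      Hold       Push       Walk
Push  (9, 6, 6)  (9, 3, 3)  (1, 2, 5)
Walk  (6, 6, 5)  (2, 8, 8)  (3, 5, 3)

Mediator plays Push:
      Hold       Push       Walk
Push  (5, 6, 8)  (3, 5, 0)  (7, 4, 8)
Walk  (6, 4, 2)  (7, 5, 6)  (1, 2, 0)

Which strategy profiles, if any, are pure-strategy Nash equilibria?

There is no pure-strategy Nash equilibrium.

Mark each player's best response to every combination of opponents' strategies; a profile where every player is best-responding is a pure Nash equilibrium.
Side A against (Hold, Hold): payoffs 9, 6 → best response Push.
Side A against (Hold, Push): payoffs 5, 6 → best response Walk.
Side A against (Push, Hold): payoffs 9, 2 → best response Push.
Side A against (Push, Push): payoffs 3, 7 → best response Walk.
Side A against (Walk, Hold): payoffs 1, 3 → best response Walk.
Side A against (Walk, Push): payoffs 7, 1 → best response Push.
Side B against (Push, Hold): payoffs 6, 3, 2 → best response Hold.
Side B against (Push, Push): payoffs 6, 5, 4 → best response Hold.
Side B against (Walk, Hold): payoffs 6, 8, 5 → best response Push.
Side B against (Walk, Push): payoffs 4, 5, 2 → best response Push.
Mediator against (Push, Hold): payoffs 6, 8 → best response Push.
Mediator against (Push, Push): payoffs 3, 0 → best response Hold.
Mediator against (Push, Walk): payoffs 5, 8 → best response Push.
Mediator against (Walk, Hold): payoffs 5, 2 → best response Hold.
Mediator against (Walk, Push): payoffs 8, 6 → best response Hold.
Mediator against (Walk, Walk): payoffs 3, 0 → best response Hold.
No profile is a mutual best response for all players.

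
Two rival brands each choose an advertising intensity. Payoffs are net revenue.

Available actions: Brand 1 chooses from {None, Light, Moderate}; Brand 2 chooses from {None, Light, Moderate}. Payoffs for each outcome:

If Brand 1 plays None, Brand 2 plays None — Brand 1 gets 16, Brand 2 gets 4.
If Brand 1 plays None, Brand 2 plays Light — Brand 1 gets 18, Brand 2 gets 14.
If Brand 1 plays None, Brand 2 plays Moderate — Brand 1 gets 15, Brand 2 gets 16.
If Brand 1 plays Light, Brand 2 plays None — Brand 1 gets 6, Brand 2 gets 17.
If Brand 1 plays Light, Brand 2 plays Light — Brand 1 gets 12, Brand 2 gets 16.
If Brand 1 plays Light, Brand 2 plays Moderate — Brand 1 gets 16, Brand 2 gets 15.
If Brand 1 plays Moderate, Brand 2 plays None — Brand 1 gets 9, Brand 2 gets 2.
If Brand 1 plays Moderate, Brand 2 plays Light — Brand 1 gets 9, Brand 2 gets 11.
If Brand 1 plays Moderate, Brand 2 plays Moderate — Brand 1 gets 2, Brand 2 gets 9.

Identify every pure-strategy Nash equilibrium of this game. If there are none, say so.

For each strategy profile, look for a profitable unilateral deviation.
(None, None): Brand 2 can switch to Light (4 → 14). Not NE.
(None, Light): Brand 2 can switch to Moderate (14 → 16). Not NE.
(None, Moderate): Brand 1 can switch to Light (15 → 16). Not NE.
(Light, None): Brand 1 can switch to None (6 → 16). Not NE.
(Light, Light): Brand 1 can switch to None (12 → 18). Not NE.
(Light, Moderate): Brand 2 can switch to None (15 → 17). Not NE.
(Moderate, None): Brand 1 can switch to None (9 → 16). Not NE.
(Moderate, Light): Brand 1 can switch to None (9 → 18). Not NE.
(Moderate, Moderate): Brand 1 can switch to None (2 → 15). Not NE.

none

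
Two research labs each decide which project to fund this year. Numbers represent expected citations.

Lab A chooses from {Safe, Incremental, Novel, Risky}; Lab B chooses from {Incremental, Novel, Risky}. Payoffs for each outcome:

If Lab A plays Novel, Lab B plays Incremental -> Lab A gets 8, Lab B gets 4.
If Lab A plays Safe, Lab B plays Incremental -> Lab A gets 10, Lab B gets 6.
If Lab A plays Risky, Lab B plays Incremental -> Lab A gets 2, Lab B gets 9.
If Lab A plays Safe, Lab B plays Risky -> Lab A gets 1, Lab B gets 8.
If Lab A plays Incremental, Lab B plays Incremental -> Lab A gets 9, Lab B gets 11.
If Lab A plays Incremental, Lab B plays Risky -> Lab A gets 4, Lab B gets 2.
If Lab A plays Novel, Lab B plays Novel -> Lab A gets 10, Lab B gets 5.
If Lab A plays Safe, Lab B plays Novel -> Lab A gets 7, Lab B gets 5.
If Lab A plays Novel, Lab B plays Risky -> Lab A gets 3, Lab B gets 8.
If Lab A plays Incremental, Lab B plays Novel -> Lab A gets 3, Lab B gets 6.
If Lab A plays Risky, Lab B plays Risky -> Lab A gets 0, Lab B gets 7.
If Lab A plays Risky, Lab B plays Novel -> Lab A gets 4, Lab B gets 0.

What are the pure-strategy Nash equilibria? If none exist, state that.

(Safe, Incremental): Lab B can switch to Risky (6 → 8). Not NE.
(Safe, Novel): Lab A can switch to Novel (7 → 10). Not NE.
(Safe, Risky): Lab A can switch to Incremental (1 → 4). Not NE.
(Incremental, Incremental): Lab A can switch to Safe (9 → 10). Not NE.
(Incremental, Novel): Lab A can switch to Safe (3 → 7). Not NE.
(Incremental, Risky): Lab B can switch to Incremental (2 → 11). Not NE.
(Novel, Incremental): Lab A can switch to Safe (8 → 10). Not NE.
(Novel, Novel): Lab B can switch to Risky (5 → 8). Not NE.
(Novel, Risky): Lab A can switch to Incremental (3 → 4). Not NE.
(Risky, Incremental): Lab A can switch to Safe (2 → 10). Not NE.
(The remaining 2 profiles each have a profitable deviation by the same check.)

There is no pure-strategy Nash equilibrium.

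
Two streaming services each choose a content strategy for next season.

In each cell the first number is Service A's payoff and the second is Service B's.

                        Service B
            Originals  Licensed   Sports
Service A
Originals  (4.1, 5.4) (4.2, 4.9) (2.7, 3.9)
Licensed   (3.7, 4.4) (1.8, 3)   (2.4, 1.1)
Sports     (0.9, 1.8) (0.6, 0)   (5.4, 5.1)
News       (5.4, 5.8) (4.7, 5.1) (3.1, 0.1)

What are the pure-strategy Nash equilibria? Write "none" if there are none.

Pure-strategy Nash equilibria: (Sports, Sports) and (News, Originals)

For each strategy profile, look for a profitable unilateral deviation.
(Originals, Originals): Service A can switch to News (4.1 → 5.4). Not NE.
(Originals, Licensed): Service A can switch to News (4.2 → 4.7). Not NE.
(Originals, Sports): Service A can switch to Sports (2.7 → 5.4). Not NE.
(Licensed, Originals): Service A can switch to Originals (3.7 → 4.1). Not NE.
(Licensed, Licensed): Service A can switch to Originals (1.8 → 4.2). Not NE.
(Licensed, Sports): Service A can switch to Originals (2.4 → 2.7). Not NE.
(Sports, Originals): Service A can switch to Originals (0.9 → 4.1). Not NE.
(Sports, Licensed): Service A can switch to Originals (0.6 → 4.2). Not NE.
(Sports, Sports): Service A gets 5.4, best alternative 3.1; Service B gets 5.1, best alternative 1.8. No profitable deviation — NE.
(News, Originals): Service A gets 5.4, best alternative 4.1; Service B gets 5.8, best alternative 5.1. No profitable deviation — NE.
(News, Licensed): Service B can switch to Originals (5.1 → 5.8). Not NE.
(News, Sports): Service A can switch to Sports (3.1 → 5.4). Not NE.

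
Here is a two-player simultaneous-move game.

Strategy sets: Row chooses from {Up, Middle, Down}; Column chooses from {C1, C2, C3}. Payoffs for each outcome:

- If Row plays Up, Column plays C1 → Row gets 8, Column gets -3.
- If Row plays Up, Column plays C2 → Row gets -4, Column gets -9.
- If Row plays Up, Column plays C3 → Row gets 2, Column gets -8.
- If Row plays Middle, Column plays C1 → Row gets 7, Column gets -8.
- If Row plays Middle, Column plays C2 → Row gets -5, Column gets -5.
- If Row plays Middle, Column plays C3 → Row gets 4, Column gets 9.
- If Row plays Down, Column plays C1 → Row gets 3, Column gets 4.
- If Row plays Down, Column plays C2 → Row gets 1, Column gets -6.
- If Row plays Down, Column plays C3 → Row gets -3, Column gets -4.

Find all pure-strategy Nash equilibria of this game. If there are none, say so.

Row against C1: payoffs 8, 7, 3 → best response Up.
Row against C2: payoffs -4, -5, 1 → best response Down.
Row against C3: payoffs 2, 4, -3 → best response Middle.
Column against Up: payoffs -3, -9, -8 → best response C1.
Column against Middle: payoffs -8, -5, 9 → best response C3.
Column against Down: payoffs 4, -6, -4 → best response C1.
Mutual best responses: (Up, C1); (Middle, C3).

(Up, C1), (Middle, C3)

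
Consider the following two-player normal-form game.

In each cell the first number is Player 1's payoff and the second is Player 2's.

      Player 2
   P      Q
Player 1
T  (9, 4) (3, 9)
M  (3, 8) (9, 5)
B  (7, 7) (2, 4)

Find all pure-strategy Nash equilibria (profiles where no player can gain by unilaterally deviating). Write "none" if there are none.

No pure-strategy Nash equilibrium.

Player 1 against P: payoffs 9, 3, 7 → best response T.
Player 1 against Q: payoffs 3, 9, 2 → best response M.
Player 2 against T: payoffs 4, 9 → best response Q.
Player 2 against M: payoffs 8, 5 → best response P.
Player 2 against B: payoffs 7, 4 → best response P.
No profile is a mutual best response for all players.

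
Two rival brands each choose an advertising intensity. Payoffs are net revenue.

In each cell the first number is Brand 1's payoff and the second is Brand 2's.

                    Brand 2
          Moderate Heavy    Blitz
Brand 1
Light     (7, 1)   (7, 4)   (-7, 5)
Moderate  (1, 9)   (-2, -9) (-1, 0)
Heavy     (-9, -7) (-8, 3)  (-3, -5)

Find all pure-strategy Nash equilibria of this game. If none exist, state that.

Brand 1 against Moderate: payoffs 7, 1, -9 → best response Light.
Brand 1 against Heavy: payoffs 7, -2, -8 → best response Light.
Brand 1 against Blitz: payoffs -7, -1, -3 → best response Moderate.
Brand 2 against Light: payoffs 1, 4, 5 → best response Blitz.
Brand 2 against Moderate: payoffs 9, -9, 0 → best response Moderate.
Brand 2 against Heavy: payoffs -7, 3, -5 → best response Heavy.
No profile is a mutual best response for all players.

none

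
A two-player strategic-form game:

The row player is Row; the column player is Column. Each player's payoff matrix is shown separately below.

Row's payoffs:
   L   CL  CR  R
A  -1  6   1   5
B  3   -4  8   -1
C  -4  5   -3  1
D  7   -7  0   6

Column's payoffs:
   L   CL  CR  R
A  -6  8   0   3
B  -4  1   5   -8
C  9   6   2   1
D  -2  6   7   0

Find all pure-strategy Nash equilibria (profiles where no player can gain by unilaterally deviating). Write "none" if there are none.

Pure-strategy Nash equilibria: (A, CL), (B, CR)

(A, L): Row can switch to B (-1 → 3). Not NE.
(A, CL): Row gets 6, best alternative 5; Column gets 8, best alternative 3. No profitable deviation — NE.
(A, CR): Row can switch to B (1 → 8). Not NE.
(A, R): Row can switch to D (5 → 6). Not NE.
(B, L): Row can switch to D (3 → 7). Not NE.
(B, CL): Row can switch to A (-4 → 6). Not NE.
(B, CR): Row gets 8, best alternative 1; Column gets 5, best alternative 1. No profitable deviation — NE.
(B, R): Row can switch to A (-1 → 5). Not NE.
(C, L): Row can switch to A (-4 → -1). Not NE.
(C, CL): Row can switch to A (5 → 6). Not NE.
(The remaining 6 profiles each have a profitable deviation by the same check.)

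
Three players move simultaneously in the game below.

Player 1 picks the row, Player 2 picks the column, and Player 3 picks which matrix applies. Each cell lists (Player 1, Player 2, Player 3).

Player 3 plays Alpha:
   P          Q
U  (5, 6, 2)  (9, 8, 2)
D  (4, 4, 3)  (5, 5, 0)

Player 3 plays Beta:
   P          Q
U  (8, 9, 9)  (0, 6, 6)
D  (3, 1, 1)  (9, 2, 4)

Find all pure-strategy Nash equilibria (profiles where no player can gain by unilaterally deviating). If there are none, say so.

(U, P, Alpha): Player 2 can switch to Q (6 → 8). Not NE.
(U, P, Beta): Player 1 gets 8, best alternative 3; Player 2 gets 9, best alternative 6; Player 3 gets 9, best alternative 2. No profitable deviation — NE.
(U, Q, Alpha): Player 3 can switch to Beta (2 → 6). Not NE.
(U, Q, Beta): Player 1 can switch to D (0 → 9). Not NE.
(D, P, Alpha): Player 1 can switch to U (4 → 5). Not NE.
(D, P, Beta): Player 1 can switch to U (3 → 8). Not NE.
(D, Q, Alpha): Player 1 can switch to U (5 → 9). Not NE.
(D, Q, Beta): Player 1 gets 9, best alternative 0; Player 2 gets 2, best alternative 1; Player 3 gets 4, best alternative 0. No profitable deviation — NE.

Pure-strategy Nash equilibria: (U, P, Beta) and (D, Q, Beta)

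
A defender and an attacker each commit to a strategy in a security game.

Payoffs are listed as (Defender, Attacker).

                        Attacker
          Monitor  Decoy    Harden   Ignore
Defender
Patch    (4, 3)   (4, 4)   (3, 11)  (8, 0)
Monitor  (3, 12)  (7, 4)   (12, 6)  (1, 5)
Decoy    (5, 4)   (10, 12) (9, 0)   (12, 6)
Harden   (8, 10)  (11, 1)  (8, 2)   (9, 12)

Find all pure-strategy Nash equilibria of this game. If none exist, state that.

No pure-strategy Nash equilibrium.

Mark each player's best response to every combination of opponents' strategies; a profile where every player is best-responding is a pure Nash equilibrium.
Defender against Monitor: payoffs 4, 3, 5, 8 → best response Harden.
Defender against Decoy: payoffs 4, 7, 10, 11 → best response Harden.
Defender against Harden: payoffs 3, 12, 9, 8 → best response Monitor.
Defender against Ignore: payoffs 8, 1, 12, 9 → best response Decoy.
Attacker against Patch: payoffs 3, 4, 11, 0 → best response Harden.
Attacker against Monitor: payoffs 12, 4, 6, 5 → best response Monitor.
Attacker against Decoy: payoffs 4, 12, 0, 6 → best response Decoy.
Attacker against Harden: payoffs 10, 1, 2, 12 → best response Ignore.
No profile is a mutual best response for all players.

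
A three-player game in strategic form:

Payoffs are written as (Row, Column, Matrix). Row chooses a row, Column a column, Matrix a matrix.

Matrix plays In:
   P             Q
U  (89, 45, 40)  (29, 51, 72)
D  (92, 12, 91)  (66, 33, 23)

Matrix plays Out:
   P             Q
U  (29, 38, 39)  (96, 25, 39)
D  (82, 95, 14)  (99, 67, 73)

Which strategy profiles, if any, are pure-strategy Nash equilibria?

none

Check each profile: it is a Nash equilibrium iff no player can strictly gain by switching unilaterally.
(U, P, In): Row can switch to D (89 → 92). Not NE.
(U, P, Out): Row can switch to D (29 → 82). Not NE.
(U, Q, In): Row can switch to D (29 → 66). Not NE.
(U, Q, Out): Row can switch to D (96 → 99). Not NE.
(D, P, In): Column can switch to Q (12 → 33). Not NE.
(D, P, Out): Matrix can switch to In (14 → 91). Not NE.
(D, Q, In): Matrix can switch to Out (23 → 73). Not NE.
(D, Q, Out): Column can switch to P (67 → 95). Not NE.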